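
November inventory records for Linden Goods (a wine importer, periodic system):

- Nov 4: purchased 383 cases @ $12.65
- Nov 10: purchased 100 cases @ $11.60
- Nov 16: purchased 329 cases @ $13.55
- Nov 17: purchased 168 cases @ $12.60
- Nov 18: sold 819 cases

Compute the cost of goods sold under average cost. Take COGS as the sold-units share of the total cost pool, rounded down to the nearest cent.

COGS = $10,513.03

Nov 18, sell 819: 819/980 × $12,579.70 → $10,513.03
Ending inventory (cost pool remaining) = $2,066.67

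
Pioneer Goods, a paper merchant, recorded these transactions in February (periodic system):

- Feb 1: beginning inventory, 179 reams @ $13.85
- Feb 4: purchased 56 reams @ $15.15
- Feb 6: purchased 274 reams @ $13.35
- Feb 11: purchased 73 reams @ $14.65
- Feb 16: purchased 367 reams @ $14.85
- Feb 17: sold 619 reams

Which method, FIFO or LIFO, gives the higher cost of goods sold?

FIFO COGS: 179 @ $13.85 + 56 @ $15.15 + 274 @ $13.35 + 73 @ $14.65 + 37 @ $14.85 = $8,604.35
LIFO COGS: 367 @ $14.85 + 73 @ $14.65 + 179 @ $13.35 = $8,909.05

LIFO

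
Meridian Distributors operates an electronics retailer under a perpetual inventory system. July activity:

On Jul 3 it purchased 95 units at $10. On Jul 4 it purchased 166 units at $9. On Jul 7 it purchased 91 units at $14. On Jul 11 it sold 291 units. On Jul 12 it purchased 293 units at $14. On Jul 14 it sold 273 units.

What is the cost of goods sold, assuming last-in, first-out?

Jul 11, 291 sold [LIFO — newest first]: 91 @ $14 + 166 @ $9 + 34 @ $10 = $3,108
Jul 14, 273 sold [LIFO — newest first]: 273 @ $14 = $3,822
Total COGS = $3,108 + $3,822 = $6,930
Ending inventory: 61 @ $10 + 20 @ $14 = $890
Check: goods available $7,820 = COGS $6,930 + ending $890

COGS = $6,930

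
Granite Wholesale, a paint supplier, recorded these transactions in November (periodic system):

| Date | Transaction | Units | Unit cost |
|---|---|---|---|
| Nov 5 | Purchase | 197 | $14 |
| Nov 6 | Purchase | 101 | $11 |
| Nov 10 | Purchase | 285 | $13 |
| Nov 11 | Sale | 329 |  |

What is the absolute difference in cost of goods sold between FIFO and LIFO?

$83

FIFO COGS: 197 @ $14 + 101 @ $11 + 31 @ $13 = $4,272
LIFO COGS: 285 @ $13 + 44 @ $11 = $4,189
Difference = |$4,272 − $4,189| = $83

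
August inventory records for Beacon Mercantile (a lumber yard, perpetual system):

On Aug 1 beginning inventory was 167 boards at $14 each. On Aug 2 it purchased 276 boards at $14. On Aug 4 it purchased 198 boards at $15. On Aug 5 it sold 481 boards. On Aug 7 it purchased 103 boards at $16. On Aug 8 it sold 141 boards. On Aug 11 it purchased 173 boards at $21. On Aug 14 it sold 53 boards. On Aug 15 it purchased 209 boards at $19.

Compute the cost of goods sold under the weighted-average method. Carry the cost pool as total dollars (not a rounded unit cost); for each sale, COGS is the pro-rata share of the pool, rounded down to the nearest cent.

After Aug 1: 167 on hand, pool $2,338.00 (≈ $14.0000 each)
After Aug 2: 443 on hand, pool $6,202.00 (≈ $14.0000 each)
After Aug 4: 641 on hand, pool $9,172.00 (≈ $14.3089 each)
Aug 5, sell 481: 481/641 × $9,172.00 → $6,882.57
After Aug 7: 263 on hand, pool $3,937.43 (≈ $14.9712 each)
Aug 8, sell 141: 141/263 × $3,937.43 → $2,110.94
After Aug 11: 295 on hand, pool $5,459.49 (≈ $18.5067 each)
Aug 14, sell 53: 53/295 × $5,459.49 → $980.85
After Aug 15: 451 on hand, pool $8,449.64 (≈ $18.7353 each)
Total COGS = $6,882.57 + $2,110.94 + $980.85 = $9,974.36
Ending inventory (cost pool remaining) = $8,449.64

COGS = $9,974.36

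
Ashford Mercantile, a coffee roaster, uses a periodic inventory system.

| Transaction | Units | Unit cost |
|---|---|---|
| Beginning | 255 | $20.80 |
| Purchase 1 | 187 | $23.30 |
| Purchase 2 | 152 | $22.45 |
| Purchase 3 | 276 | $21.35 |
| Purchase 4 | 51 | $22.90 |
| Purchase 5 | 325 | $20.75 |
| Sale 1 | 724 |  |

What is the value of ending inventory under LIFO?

Ending inventory = $11,457.10

Sale 1 (724) [LIFO — newest first]: 325 @ $20.75 + 51 @ $22.90 + 276 @ $21.35 + 72 @ $22.45 = $15,420.65
Ending inventory: 255 @ $20.80 + 187 @ $23.30 + 80 @ $22.45 = $11,457.10
Check: goods available $26,877.75 = COGS $15,420.65 + ending $11,457.10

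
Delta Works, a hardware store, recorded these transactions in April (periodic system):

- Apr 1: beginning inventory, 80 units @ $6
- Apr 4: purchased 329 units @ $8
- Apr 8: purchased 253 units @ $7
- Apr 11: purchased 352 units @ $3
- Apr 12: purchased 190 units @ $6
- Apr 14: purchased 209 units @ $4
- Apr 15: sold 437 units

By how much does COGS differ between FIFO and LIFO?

$1,218

FIFO COGS: 80 @ $6 + 329 @ $8 + 28 @ $7 = $3,308
LIFO COGS: 209 @ $4 + 190 @ $6 + 38 @ $3 = $2,090
Difference = |$3,308 − $2,090| = $1,218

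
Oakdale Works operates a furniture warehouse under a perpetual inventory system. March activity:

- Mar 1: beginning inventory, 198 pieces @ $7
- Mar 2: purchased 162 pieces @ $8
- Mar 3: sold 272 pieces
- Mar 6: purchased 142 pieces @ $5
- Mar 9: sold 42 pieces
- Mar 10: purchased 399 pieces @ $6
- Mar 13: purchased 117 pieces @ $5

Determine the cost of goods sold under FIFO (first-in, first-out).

Mar 3, 272 sold [FIFO — oldest first]: 198 @ $7 + 74 @ $8 = $1,978
Mar 9, 42 sold [FIFO — oldest first]: 42 @ $8 = $336
Total COGS = $1,978 + $336 = $2,314
Ending inventory: 46 @ $8 + 142 @ $5 + 399 @ $6 + 117 @ $5 = $4,057
Check: goods available $6,371 = COGS $2,314 + ending $4,057

COGS = $2,314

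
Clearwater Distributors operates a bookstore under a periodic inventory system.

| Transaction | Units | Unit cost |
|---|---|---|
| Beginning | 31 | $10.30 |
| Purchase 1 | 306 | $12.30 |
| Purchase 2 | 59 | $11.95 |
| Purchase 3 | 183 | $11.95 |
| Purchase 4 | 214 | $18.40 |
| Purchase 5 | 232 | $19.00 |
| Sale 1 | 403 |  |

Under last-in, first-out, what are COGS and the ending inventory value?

COGS = $7,554.40; ending inventory = $7,766.20

Sale 1 (403) [LIFO — newest first]: 232 @ $19.00 + 171 @ $18.40 = $7,554.40
Ending inventory: 31 @ $10.30 + 306 @ $12.30 + 59 @ $11.95 + 183 @ $11.95 + 43 @ $18.40 = $7,766.20
Check: goods available $15,320.60 = COGS $7,554.40 + ending $7,766.20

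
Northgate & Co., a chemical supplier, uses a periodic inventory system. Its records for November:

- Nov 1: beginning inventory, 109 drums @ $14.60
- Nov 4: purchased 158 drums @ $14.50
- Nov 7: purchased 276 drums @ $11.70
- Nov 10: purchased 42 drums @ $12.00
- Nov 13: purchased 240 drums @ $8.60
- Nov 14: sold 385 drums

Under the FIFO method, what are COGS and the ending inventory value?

Nov 14, 385 sold [FIFO — oldest first]: 109 @ $14.60 + 158 @ $14.50 + 118 @ $11.70 = $5,263.00
Ending inventory: 158 @ $11.70 + 42 @ $12.00 + 240 @ $8.60 = $4,416.60
Check: goods available $9,679.60 = COGS $5,263.00 + ending $4,416.60

COGS = $5,263.00; ending inventory = $4,416.60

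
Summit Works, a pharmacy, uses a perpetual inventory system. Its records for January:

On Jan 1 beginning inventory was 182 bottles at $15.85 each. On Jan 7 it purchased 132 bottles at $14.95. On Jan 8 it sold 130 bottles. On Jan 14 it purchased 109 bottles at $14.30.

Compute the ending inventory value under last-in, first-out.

Ending inventory = $4,473.30

Jan 8, 130 sold [LIFO — newest first]: 130 @ $14.95 = $1,943.50
Ending inventory: 182 @ $15.85 + 2 @ $14.95 + 109 @ $14.30 = $4,473.30
Check: goods available $6,416.80 = COGS $1,943.50 + ending $4,473.30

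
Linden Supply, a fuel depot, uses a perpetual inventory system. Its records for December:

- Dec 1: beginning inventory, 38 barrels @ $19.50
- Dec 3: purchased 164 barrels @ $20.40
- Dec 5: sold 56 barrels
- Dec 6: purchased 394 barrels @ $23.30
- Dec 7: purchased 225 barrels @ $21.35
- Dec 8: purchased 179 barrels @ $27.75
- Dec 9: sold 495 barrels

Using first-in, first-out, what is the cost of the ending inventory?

Ending inventory = $10,819.50

Dec 5, 56 sold [FIFO — oldest first]: 38 @ $19.50 + 18 @ $20.40 = $1,108.20
Dec 9, 495 sold [FIFO — oldest first]: 146 @ $20.40 + 349 @ $23.30 = $11,110.10
Total COGS = $1,108.20 + $11,110.10 = $12,218.30
Ending inventory: 45 @ $23.30 + 225 @ $21.35 + 179 @ $27.75 = $10,819.50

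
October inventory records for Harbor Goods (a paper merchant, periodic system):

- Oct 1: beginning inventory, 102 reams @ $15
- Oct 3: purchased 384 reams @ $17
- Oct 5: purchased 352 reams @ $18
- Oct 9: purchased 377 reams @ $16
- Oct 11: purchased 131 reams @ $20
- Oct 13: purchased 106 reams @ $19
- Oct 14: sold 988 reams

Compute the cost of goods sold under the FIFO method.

Oct 14, 988 sold [FIFO — oldest first]: 102 @ $15 + 384 @ $17 + 352 @ $18 + 150 @ $16 = $16,794
Ending inventory: 227 @ $16 + 131 @ $20 + 106 @ $19 = $8,266

COGS = $16,794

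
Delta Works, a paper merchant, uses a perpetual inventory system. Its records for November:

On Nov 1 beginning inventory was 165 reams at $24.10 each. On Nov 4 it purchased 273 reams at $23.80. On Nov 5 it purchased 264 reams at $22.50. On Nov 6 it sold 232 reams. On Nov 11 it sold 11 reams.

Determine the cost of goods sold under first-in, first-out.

COGS = $5,832.90

Nov 6, 232 sold [FIFO — oldest first]: 165 @ $24.10 + 67 @ $23.80 = $5,571.10
Nov 11, 11 sold [FIFO — oldest first]: 11 @ $23.80 = $261.80
Total COGS = $5,571.10 + $261.80 = $5,832.90
Ending inventory: 195 @ $23.80 + 264 @ $22.50 = $10,581.00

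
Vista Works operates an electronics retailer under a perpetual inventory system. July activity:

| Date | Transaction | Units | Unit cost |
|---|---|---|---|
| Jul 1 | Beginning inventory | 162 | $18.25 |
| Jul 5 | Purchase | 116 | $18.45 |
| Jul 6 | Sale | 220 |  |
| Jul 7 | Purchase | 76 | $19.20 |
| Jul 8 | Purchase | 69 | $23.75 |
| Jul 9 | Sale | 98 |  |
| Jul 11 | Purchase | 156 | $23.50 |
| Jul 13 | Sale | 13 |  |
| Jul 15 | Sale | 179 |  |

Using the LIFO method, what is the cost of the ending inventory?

Jul 6, 220 sold [LIFO — newest first]: 116 @ $18.45 + 104 @ $18.25 = $4,038.20
Jul 9, 98 sold [LIFO — newest first]: 69 @ $23.75 + 29 @ $19.20 = $2,195.55
Jul 13, 13 sold [LIFO — newest first]: 13 @ $23.50 = $305.50
Jul 15, 179 sold [LIFO — newest first]: 143 @ $23.50 + 36 @ $19.20 = $4,051.70
Total COGS = $4,038.20 + $2,195.55 + $305.50 + $4,051.70 = $10,590.95
Ending inventory: 58 @ $18.25 + 11 @ $19.20 = $1,269.70
Check: goods available $11,860.65 = COGS $10,590.95 + ending $1,269.70

Ending inventory = $1,269.70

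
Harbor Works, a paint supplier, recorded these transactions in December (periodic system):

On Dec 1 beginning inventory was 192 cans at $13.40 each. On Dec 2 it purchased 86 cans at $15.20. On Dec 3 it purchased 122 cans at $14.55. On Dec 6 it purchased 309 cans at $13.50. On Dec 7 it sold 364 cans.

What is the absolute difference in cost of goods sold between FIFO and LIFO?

FIFO COGS: 192 @ $13.40 + 86 @ $15.20 + 86 @ $14.55 = $5,131.30
LIFO COGS: 309 @ $13.50 + 55 @ $14.55 = $4,971.75
Difference = |$5,131.30 − $4,971.75| = $159.55

$159.55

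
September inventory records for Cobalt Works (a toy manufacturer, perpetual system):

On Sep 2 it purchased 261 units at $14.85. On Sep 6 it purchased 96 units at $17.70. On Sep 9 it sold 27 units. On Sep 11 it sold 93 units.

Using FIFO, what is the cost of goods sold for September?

COGS = $1,782.00

Sep 9, 27 sold [FIFO — oldest first]: 27 @ $14.85 = $400.95
Sep 11, 93 sold [FIFO — oldest first]: 93 @ $14.85 = $1,381.05
Total COGS = $400.95 + $1,381.05 = $1,782.00
Ending inventory: 141 @ $14.85 + 96 @ $17.70 = $3,793.05
Check: goods available $5,575.05 = COGS $1,782.00 + ending $3,793.05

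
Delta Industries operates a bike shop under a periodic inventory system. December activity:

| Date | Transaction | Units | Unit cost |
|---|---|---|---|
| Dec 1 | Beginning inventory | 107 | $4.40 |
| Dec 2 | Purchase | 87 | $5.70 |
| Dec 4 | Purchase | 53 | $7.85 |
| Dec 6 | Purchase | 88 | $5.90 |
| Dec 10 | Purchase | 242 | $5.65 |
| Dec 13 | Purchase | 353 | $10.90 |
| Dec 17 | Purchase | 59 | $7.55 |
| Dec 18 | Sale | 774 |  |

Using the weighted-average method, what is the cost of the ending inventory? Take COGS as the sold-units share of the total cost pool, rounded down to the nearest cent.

Ending inventory = $1,644.00

Dec 18, sell 774: 774/989 × $7,562.40 → $5,918.40
Ending inventory (cost pool remaining) = $1,644.00
Check: goods available $7,562.40 = COGS $5,918.40 + ending $1,644.00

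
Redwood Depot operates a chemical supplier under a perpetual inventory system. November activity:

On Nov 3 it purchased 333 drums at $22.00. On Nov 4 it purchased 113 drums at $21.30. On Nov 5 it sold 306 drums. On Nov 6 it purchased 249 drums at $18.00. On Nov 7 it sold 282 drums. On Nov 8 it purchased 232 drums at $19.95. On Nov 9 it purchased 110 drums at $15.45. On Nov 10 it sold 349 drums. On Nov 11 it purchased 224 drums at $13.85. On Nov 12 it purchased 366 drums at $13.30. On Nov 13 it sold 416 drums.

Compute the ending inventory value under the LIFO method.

Ending inventory = $4,609.90

Nov 5, 306 sold [LIFO — newest first]: 113 @ $21.30 + 193 @ $22.00 = $6,652.90
Nov 7, 282 sold [LIFO — newest first]: 249 @ $18.00 + 33 @ $22.00 = $5,208.00
Nov 10, 349 sold [LIFO — newest first]: 110 @ $15.45 + 232 @ $19.95 + 7 @ $22.00 = $6,481.90
Nov 13, 416 sold [LIFO — newest first]: 366 @ $13.30 + 50 @ $13.85 = $5,560.30
Total COGS = $6,652.90 + $5,208.00 + $6,481.90 + $5,560.30 = $23,903.10
Ending inventory: 100 @ $22.00 + 174 @ $13.85 = $4,609.90
Check: goods available $28,513.00 = COGS $23,903.10 + ending $4,609.90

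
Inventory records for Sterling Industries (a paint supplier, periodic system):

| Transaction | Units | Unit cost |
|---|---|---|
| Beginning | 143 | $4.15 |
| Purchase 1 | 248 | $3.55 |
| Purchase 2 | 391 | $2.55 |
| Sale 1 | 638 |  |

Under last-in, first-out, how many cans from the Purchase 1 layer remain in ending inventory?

Sale 1 (638) [LIFO — newest first]: 391 @ $2.55 + 247 @ $3.55 = $1,873.90
Ending inventory: 143 @ $4.15 + 1 @ $3.55 = $597.00

1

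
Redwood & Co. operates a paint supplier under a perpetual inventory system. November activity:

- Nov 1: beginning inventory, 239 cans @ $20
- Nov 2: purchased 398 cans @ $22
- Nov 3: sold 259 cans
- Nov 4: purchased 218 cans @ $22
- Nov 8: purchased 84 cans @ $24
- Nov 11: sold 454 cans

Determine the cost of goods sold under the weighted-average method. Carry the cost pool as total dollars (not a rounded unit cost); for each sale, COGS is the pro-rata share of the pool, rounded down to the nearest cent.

COGS = $15,414.43

After Nov 1: 239 on hand, pool $4,780.00 (≈ $20.0000 each)
After Nov 2: 637 on hand, pool $13,536.00 (≈ $21.2496 each)
Nov 3, sell 259: 259/637 × $13,536.00 → $5,503.64
After Nov 4: 596 on hand, pool $12,828.36 (≈ $21.5241 each)
After Nov 8: 680 on hand, pool $14,844.36 (≈ $21.8299 each)
Nov 11, sell 454: 454/680 × $14,844.36 → $9,910.79
Total COGS = $5,503.64 + $9,910.79 = $15,414.43
Ending inventory (cost pool remaining) = $4,933.57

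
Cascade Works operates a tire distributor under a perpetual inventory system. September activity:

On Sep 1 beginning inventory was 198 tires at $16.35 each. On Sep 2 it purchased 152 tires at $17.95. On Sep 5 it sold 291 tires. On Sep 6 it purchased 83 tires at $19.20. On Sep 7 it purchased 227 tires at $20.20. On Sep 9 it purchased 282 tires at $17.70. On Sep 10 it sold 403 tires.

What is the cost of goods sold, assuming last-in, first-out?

Sep 5, 291 sold [LIFO — newest first]: 152 @ $17.95 + 139 @ $16.35 = $5,001.05
Sep 10, 403 sold [LIFO — newest first]: 282 @ $17.70 + 121 @ $20.20 = $7,435.60
Total COGS = $5,001.05 + $7,435.60 = $12,436.65
Ending inventory: 59 @ $16.35 + 83 @ $19.20 + 106 @ $20.20 = $4,699.45
Check: goods available $17,136.10 = COGS $12,436.65 + ending $4,699.45

COGS = $12,436.65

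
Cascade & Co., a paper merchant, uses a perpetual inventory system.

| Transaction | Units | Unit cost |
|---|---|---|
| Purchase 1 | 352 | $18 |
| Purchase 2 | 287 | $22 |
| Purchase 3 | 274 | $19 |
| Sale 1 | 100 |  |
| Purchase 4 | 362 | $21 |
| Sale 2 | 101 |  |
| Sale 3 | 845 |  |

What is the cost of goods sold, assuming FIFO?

COGS = $20,649

Sale 1 (100) [FIFO — oldest first]: 100 @ $18 = $1,800
Sale 2 (101) [FIFO — oldest first]: 101 @ $18 = $1,818
Sale 3 (845) [FIFO — oldest first]: 151 @ $18 + 287 @ $22 + 274 @ $19 + 133 @ $21 = $17,031
Total COGS = $1,800 + $1,818 + $17,031 = $20,649
Ending inventory: 229 @ $21 = $4,809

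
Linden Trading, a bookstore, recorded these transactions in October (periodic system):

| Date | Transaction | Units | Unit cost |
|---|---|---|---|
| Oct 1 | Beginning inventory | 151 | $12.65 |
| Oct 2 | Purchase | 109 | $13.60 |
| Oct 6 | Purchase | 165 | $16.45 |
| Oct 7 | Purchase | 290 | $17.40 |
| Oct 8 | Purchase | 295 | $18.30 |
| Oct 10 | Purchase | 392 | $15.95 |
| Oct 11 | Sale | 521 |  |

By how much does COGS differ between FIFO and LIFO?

FIFO COGS: 151 @ $12.65 + 109 @ $13.60 + 165 @ $16.45 + 96 @ $17.40 = $7,777.20
LIFO COGS: 392 @ $15.95 + 129 @ $18.30 = $8,613.10
Difference = |$7,777.20 − $8,613.10| = $835.90

$835.90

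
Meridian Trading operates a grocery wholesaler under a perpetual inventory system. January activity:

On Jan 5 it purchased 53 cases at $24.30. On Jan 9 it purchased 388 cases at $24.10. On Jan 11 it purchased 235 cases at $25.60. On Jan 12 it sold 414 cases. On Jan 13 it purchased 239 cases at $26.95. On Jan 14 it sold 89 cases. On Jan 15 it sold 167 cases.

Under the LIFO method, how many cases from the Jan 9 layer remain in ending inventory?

Jan 12, 414 sold [LIFO — newest first]: 235 @ $25.60 + 179 @ $24.10 = $10,329.90
Jan 14, 89 sold [LIFO — newest first]: 89 @ $26.95 = $2,398.55
Jan 15, 167 sold [LIFO — newest first]: 150 @ $26.95 + 17 @ $24.10 = $4,452.20
Total COGS = $10,329.90 + $2,398.55 + $4,452.20 = $17,180.65
Ending inventory: 53 @ $24.30 + 192 @ $24.10 = $5,915.10

192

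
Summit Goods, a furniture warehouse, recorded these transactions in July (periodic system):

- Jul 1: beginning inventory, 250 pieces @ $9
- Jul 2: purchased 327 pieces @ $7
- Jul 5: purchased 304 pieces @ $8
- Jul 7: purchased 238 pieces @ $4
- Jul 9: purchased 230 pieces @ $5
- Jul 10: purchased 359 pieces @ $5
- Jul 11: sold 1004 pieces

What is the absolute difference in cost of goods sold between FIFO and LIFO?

$2,150

FIFO COGS: 250 @ $9 + 327 @ $7 + 304 @ $8 + 123 @ $4 = $7,463
LIFO COGS: 359 @ $5 + 230 @ $5 + 238 @ $4 + 177 @ $8 = $5,313
Difference = |$7,463 − $5,313| = $2,150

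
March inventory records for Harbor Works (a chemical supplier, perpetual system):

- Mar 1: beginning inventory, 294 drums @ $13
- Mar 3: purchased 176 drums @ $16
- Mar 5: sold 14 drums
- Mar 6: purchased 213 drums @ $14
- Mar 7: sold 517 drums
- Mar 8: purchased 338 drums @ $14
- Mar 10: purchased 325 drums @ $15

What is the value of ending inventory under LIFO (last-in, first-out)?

Ending inventory = $11,583

Mar 5, 14 sold [LIFO — newest first]: 14 @ $16 = $224
Mar 7, 517 sold [LIFO — newest first]: 213 @ $14 + 162 @ $16 + 142 @ $13 = $7,420
Total COGS = $224 + $7,420 = $7,644
Ending inventory: 152 @ $13 + 338 @ $14 + 325 @ $15 = $11,583
Check: goods available $19,227 = COGS $7,644 + ending $11,583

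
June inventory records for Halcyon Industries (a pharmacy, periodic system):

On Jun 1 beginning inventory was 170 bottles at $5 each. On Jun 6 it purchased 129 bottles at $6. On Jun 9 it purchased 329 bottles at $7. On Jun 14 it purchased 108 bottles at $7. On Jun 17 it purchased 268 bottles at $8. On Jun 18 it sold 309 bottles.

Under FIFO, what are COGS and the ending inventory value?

COGS = $1,694; ending inventory = $5,133

Jun 18, 309 sold [FIFO — oldest first]: 170 @ $5 + 129 @ $6 + 10 @ $7 = $1,694
Ending inventory: 319 @ $7 + 108 @ $7 + 268 @ $8 = $5,133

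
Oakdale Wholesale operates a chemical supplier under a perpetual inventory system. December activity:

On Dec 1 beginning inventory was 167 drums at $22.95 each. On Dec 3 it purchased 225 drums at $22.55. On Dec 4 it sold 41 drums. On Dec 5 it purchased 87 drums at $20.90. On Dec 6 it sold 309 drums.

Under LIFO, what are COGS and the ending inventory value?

Dec 4, 41 sold [LIFO — newest first]: 41 @ $22.55 = $924.55
Dec 6, 309 sold [LIFO — newest first]: 87 @ $20.90 + 184 @ $22.55 + 38 @ $22.95 = $6,839.60
Total COGS = $924.55 + $6,839.60 = $7,764.15
Ending inventory: 129 @ $22.95 = $2,960.55
Check: goods available $10,724.70 = COGS $7,764.15 + ending $2,960.55

COGS = $7,764.15; ending inventory = $2,960.55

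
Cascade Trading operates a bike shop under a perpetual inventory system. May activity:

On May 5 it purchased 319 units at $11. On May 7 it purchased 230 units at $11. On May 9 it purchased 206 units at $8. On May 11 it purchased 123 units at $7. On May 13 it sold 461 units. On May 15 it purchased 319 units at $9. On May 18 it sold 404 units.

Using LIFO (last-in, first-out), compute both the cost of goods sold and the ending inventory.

COGS = $7,767; ending inventory = $3,652

May 13, 461 sold [LIFO — newest first]: 123 @ $7 + 206 @ $8 + 132 @ $11 = $3,961
May 18, 404 sold [LIFO — newest first]: 319 @ $9 + 85 @ $11 = $3,806
Total COGS = $3,961 + $3,806 = $7,767
Ending inventory: 319 @ $11 + 13 @ $11 = $3,652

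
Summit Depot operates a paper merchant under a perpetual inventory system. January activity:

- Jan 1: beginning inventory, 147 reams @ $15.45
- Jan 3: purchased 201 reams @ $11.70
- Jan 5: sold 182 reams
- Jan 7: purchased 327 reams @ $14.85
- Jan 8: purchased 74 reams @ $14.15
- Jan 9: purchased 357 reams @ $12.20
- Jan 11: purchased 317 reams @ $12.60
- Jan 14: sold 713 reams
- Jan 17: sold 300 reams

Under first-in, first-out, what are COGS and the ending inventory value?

Jan 5, 182 sold [FIFO — oldest first]: 147 @ $15.45 + 35 @ $11.70 = $2,680.65
Jan 14, 713 sold [FIFO — oldest first]: 166 @ $11.70 + 327 @ $14.85 + 74 @ $14.15 + 146 @ $12.20 = $9,626.45
Jan 17, 300 sold [FIFO — oldest first]: 211 @ $12.20 + 89 @ $12.60 = $3,695.60
Total COGS = $2,680.65 + $9,626.45 + $3,695.60 = $16,002.70
Ending inventory: 228 @ $12.60 = $2,872.80

COGS = $16,002.70; ending inventory = $2,872.80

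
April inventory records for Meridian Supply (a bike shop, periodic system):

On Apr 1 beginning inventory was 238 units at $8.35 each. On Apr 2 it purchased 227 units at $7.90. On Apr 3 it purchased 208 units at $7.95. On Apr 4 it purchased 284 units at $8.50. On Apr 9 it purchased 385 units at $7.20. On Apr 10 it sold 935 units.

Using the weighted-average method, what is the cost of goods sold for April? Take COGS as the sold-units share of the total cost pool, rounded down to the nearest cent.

Apr 10, sell 935: 935/1342 × $10,620.20 → $7,399.31
Ending inventory (cost pool remaining) = $3,220.89

COGS = $7,399.31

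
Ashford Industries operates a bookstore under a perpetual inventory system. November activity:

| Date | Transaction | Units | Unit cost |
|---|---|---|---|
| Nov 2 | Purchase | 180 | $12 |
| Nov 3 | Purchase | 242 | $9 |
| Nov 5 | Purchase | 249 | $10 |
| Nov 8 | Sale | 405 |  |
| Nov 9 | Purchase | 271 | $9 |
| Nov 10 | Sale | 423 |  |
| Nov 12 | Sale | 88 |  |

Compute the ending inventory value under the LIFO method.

Nov 8, 405 sold [LIFO — newest first]: 249 @ $10 + 156 @ $9 = $3,894
Nov 10, 423 sold [LIFO — newest first]: 271 @ $9 + 86 @ $9 + 66 @ $12 = $4,005
Nov 12, 88 sold [LIFO — newest first]: 88 @ $12 = $1,056
Total COGS = $3,894 + $4,005 + $1,056 = $8,955
Ending inventory: 26 @ $12 = $312

Ending inventory = $312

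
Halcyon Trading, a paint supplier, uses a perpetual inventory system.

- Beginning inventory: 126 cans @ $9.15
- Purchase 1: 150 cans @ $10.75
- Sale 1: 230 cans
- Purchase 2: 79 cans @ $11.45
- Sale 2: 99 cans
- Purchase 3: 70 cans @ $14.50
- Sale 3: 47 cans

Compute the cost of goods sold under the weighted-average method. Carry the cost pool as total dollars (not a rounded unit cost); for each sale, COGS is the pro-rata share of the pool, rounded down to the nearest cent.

COGS = $4,021.90

After Beginning: 126 on hand, pool $1,152.90 (≈ $9.1500 each)
After Purchase 1: 276 on hand, pool $2,765.40 (≈ $10.0196 each)
Sale 1, sell 230: 230/276 × $2,765.40 → $2,304.50
After Purchase 2: 125 on hand, pool $1,365.45 (≈ $10.9236 each)
Sale 2, sell 99: 99/125 × $1,365.45 → $1,081.43
After Purchase 3: 96 on hand, pool $1,299.02 (≈ $13.5315 each)
Sale 3, sell 47: 47/96 × $1,299.02 → $635.97
Total COGS = $2,304.50 + $1,081.43 + $635.97 = $4,021.90
Ending inventory (cost pool remaining) = $663.05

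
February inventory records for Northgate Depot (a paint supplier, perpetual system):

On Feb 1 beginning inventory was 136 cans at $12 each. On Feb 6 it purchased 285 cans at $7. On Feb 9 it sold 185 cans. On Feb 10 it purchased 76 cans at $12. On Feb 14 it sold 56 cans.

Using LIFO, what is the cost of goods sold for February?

COGS = $1,967

Feb 9, 185 sold [LIFO — newest first]: 185 @ $7 = $1,295
Feb 14, 56 sold [LIFO — newest first]: 56 @ $12 = $672
Total COGS = $1,295 + $672 = $1,967
Ending inventory: 136 @ $12 + 100 @ $7 + 20 @ $12 = $2,572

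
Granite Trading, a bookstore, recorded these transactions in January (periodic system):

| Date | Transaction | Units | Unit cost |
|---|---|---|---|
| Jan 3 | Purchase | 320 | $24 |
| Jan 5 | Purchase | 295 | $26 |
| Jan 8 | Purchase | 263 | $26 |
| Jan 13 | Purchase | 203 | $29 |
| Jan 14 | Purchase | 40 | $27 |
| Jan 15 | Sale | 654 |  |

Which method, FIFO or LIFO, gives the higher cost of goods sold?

LIFO

FIFO COGS: 320 @ $24 + 295 @ $26 + 39 @ $26 = $16,364
LIFO COGS: 40 @ $27 + 203 @ $29 + 263 @ $26 + 148 @ $26 = $17,653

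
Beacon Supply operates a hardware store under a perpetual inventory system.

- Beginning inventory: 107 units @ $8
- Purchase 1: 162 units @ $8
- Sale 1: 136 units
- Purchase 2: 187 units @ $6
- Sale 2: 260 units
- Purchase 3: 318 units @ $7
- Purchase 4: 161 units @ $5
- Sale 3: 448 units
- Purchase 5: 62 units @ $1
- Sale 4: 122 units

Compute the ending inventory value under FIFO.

Sale 1 (136) [FIFO — oldest first]: 107 @ $8 + 29 @ $8 = $1,088
Sale 2 (260) [FIFO — oldest first]: 133 @ $8 + 127 @ $6 = $1,826
Sale 3 (448) [FIFO — oldest first]: 60 @ $6 + 318 @ $7 + 70 @ $5 = $2,936
Sale 4 (122) [FIFO — oldest first]: 91 @ $5 + 31 @ $1 = $486
Total COGS = $1,088 + $1,826 + $2,936 + $486 = $6,336
Ending inventory: 31 @ $1 = $31
Check: goods available $6,367 = COGS $6,336 + ending $31

Ending inventory = $31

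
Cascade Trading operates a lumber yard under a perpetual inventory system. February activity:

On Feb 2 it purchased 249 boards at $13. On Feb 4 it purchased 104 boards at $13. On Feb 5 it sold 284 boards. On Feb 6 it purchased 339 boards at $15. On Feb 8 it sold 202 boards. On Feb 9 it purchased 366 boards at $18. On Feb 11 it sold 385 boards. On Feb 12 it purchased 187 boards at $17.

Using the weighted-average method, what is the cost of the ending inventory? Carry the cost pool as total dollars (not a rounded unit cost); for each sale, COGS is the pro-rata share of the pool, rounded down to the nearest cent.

After Feb 2: 249 on hand, pool $3,237.00 (≈ $13.0000 each)
After Feb 4: 353 on hand, pool $4,589.00 (≈ $13.0000 each)
Feb 5, sell 284: 284/353 × $4,589.00 → $3,692.00
After Feb 6: 408 on hand, pool $5,982.00 (≈ $14.6618 each)
Feb 8, sell 202: 202/408 × $5,982.00 → $2,961.67
After Feb 9: 572 on hand, pool $9,608.33 (≈ $16.7978 each)
Feb 11, sell 385: 385/572 × $9,608.33 → $6,467.14
After Feb 12: 374 on hand, pool $6,320.19 (≈ $16.8989 each)
Total COGS = $3,692.00 + $2,961.67 + $6,467.14 = $13,120.81
Ending inventory (cost pool remaining) = $6,320.19

Ending inventory = $6,320.19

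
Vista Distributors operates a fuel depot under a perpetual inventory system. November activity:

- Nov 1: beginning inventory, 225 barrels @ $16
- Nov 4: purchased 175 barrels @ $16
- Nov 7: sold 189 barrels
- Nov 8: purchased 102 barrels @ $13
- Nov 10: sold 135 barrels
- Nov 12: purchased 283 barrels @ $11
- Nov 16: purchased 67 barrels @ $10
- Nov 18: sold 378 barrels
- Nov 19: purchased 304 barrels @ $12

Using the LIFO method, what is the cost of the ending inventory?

Nov 7, 189 sold [LIFO — newest first]: 175 @ $16 + 14 @ $16 = $3,024
Nov 10, 135 sold [LIFO — newest first]: 102 @ $13 + 33 @ $16 = $1,854
Nov 18, 378 sold [LIFO — newest first]: 67 @ $10 + 283 @ $11 + 28 @ $16 = $4,231
Total COGS = $3,024 + $1,854 + $4,231 = $9,109
Ending inventory: 150 @ $16 + 304 @ $12 = $6,048
Check: goods available $15,157 = COGS $9,109 + ending $6,048

Ending inventory = $6,048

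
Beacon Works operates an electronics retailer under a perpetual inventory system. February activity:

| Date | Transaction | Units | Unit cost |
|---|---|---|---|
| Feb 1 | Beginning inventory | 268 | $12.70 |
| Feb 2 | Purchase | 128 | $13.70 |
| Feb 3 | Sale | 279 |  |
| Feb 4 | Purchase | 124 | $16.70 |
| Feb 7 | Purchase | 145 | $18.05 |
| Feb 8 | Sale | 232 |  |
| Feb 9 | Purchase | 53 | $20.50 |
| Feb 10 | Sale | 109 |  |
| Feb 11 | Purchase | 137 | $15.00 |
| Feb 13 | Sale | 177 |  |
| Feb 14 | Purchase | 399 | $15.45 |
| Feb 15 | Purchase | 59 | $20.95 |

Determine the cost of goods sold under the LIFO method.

Feb 3, 279 sold [LIFO — newest first]: 128 @ $13.70 + 151 @ $12.70 = $3,671.30
Feb 8, 232 sold [LIFO — newest first]: 145 @ $18.05 + 87 @ $16.70 = $4,070.15
Feb 10, 109 sold [LIFO — newest first]: 53 @ $20.50 + 37 @ $16.70 + 19 @ $12.70 = $1,945.70
Feb 13, 177 sold [LIFO — newest first]: 137 @ $15.00 + 40 @ $12.70 = $2,563.00
Total COGS = $3,671.30 + $4,070.15 + $1,945.70 + $2,563.00 = $12,250.15
Ending inventory: 58 @ $12.70 + 399 @ $15.45 + 59 @ $20.95 = $8,137.20
Check: goods available $20,387.35 = COGS $12,250.15 + ending $8,137.20

COGS = $12,250.15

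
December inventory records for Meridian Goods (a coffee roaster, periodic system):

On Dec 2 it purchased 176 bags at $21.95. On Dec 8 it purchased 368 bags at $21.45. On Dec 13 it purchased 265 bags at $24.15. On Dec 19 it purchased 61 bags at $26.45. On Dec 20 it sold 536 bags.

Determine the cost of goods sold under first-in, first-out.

COGS = $11,585.20

Dec 20, 536 sold [FIFO — oldest first]: 176 @ $21.95 + 360 @ $21.45 = $11,585.20
Ending inventory: 8 @ $21.45 + 265 @ $24.15 + 61 @ $26.45 = $8,184.80
Check: goods available $19,770.00 = COGS $11,585.20 + ending $8,184.80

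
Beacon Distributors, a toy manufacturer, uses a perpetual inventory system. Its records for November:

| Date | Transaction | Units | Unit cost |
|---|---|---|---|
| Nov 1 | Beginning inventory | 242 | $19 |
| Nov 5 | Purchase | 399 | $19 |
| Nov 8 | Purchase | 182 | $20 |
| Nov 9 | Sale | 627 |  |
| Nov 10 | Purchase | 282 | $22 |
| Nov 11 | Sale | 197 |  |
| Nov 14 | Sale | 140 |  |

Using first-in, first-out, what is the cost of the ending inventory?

Ending inventory = $3,102

Nov 9, 627 sold [FIFO — oldest first]: 242 @ $19 + 385 @ $19 = $11,913
Nov 11, 197 sold [FIFO — oldest first]: 14 @ $19 + 182 @ $20 + 1 @ $22 = $3,928
Nov 14, 140 sold [FIFO — oldest first]: 140 @ $22 = $3,080
Total COGS = $11,913 + $3,928 + $3,080 = $18,921
Ending inventory: 141 @ $22 = $3,102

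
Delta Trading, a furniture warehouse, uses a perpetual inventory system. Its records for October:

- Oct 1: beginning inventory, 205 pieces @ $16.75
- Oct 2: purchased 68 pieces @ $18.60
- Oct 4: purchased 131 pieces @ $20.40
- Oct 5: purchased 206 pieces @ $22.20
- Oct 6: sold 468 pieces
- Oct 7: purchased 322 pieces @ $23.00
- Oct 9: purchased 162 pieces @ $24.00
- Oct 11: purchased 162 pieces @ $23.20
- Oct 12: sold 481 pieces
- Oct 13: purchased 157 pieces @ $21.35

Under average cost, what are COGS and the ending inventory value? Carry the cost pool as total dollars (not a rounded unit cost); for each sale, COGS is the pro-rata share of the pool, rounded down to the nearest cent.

COGS = $20,048.98; ending inventory = $10,299.52

After Oct 1: 205 on hand, pool $3,433.75 (≈ $16.7500 each)
After Oct 2: 273 on hand, pool $4,698.55 (≈ $17.2108 each)
After Oct 4: 404 on hand, pool $7,370.95 (≈ $18.2449 each)
After Oct 5: 610 on hand, pool $11,944.15 (≈ $19.5806 each)
Oct 6, sell 468: 468/610 × $11,944.15 → $9,163.70
After Oct 7: 464 on hand, pool $10,186.45 (≈ $21.9536 each)
After Oct 9: 626 on hand, pool $14,074.45 (≈ $22.4831 each)
After Oct 11: 788 on hand, pool $17,832.85 (≈ $22.6305 each)
Oct 12, sell 481: 481/788 × $17,832.85 → $10,885.28
After Oct 13: 464 on hand, pool $10,299.52 (≈ $22.1972 each)
Total COGS = $9,163.70 + $10,885.28 = $20,048.98
Ending inventory (cost pool remaining) = $10,299.52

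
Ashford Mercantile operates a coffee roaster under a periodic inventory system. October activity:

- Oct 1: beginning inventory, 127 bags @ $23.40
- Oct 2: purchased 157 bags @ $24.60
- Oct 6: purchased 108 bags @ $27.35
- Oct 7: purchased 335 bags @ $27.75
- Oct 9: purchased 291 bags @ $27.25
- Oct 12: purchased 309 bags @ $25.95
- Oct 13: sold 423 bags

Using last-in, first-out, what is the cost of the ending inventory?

Ending inventory = $23,907.30

Oct 13, 423 sold [LIFO — newest first]: 309 @ $25.95 + 114 @ $27.25 = $11,125.05
Ending inventory: 127 @ $23.40 + 157 @ $24.60 + 108 @ $27.35 + 335 @ $27.75 + 177 @ $27.25 = $23,907.30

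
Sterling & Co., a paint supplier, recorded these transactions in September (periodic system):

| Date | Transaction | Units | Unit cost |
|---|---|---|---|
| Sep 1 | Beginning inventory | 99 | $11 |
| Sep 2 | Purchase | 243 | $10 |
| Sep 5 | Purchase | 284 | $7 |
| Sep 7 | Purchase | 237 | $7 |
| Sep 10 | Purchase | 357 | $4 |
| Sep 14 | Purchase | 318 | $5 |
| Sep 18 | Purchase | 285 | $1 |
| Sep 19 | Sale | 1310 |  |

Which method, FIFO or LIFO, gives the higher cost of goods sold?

FIFO COGS: 99 @ $11 + 243 @ $10 + 284 @ $7 + 237 @ $7 + 357 @ $4 + 90 @ $5 = $9,044
LIFO COGS: 285 @ $1 + 318 @ $5 + 357 @ $4 + 237 @ $7 + 113 @ $7 = $5,753

FIFO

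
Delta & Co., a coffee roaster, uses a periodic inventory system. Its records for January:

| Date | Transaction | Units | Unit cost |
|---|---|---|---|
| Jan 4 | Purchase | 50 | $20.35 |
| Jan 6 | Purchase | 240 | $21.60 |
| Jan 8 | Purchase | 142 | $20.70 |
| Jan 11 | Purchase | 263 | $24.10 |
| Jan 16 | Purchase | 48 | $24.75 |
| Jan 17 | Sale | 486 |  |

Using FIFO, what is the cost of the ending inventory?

Jan 17, 486 sold [FIFO — oldest first]: 50 @ $20.35 + 240 @ $21.60 + 142 @ $20.70 + 54 @ $24.10 = $10,442.30
Ending inventory: 209 @ $24.10 + 48 @ $24.75 = $6,224.90

Ending inventory = $6,224.90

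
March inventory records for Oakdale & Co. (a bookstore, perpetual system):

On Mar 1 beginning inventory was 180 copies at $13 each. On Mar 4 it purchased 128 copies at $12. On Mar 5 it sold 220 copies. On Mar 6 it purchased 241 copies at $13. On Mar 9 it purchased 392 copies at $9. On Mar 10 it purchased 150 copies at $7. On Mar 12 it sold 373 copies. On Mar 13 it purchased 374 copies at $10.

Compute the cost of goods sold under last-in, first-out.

COGS = $5,789

Mar 5, 220 sold [LIFO — newest first]: 128 @ $12 + 92 @ $13 = $2,732
Mar 12, 373 sold [LIFO — newest first]: 150 @ $7 + 223 @ $9 = $3,057
Total COGS = $2,732 + $3,057 = $5,789
Ending inventory: 88 @ $13 + 241 @ $13 + 169 @ $9 + 374 @ $10 = $9,538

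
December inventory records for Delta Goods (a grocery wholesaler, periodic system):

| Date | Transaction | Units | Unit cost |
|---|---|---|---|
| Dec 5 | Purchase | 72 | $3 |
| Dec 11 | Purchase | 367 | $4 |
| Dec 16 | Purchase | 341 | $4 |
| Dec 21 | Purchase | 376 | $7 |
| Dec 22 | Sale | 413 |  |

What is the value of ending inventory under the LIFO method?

Ending inventory = $2,900

Dec 22, 413 sold [LIFO — newest first]: 376 @ $7 + 37 @ $4 = $2,780
Ending inventory: 72 @ $3 + 367 @ $4 + 304 @ $4 = $2,900
Check: goods available $5,680 = COGS $2,780 + ending $2,900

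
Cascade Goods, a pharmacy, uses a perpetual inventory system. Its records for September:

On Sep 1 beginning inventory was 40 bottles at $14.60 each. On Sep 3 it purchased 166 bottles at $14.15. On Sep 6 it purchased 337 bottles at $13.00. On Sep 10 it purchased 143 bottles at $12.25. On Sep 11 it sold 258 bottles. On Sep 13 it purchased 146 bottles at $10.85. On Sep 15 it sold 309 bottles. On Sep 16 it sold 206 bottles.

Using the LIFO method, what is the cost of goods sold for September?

Sep 11, 258 sold [LIFO — newest first]: 143 @ $12.25 + 115 @ $13.00 = $3,246.75
Sep 15, 309 sold [LIFO — newest first]: 146 @ $10.85 + 163 @ $13.00 = $3,703.10
Sep 16, 206 sold [LIFO — newest first]: 59 @ $13.00 + 147 @ $14.15 = $2,847.05
Total COGS = $3,246.75 + $3,703.10 + $2,847.05 = $9,796.90
Ending inventory: 40 @ $14.60 + 19 @ $14.15 = $852.85

COGS = $9,796.90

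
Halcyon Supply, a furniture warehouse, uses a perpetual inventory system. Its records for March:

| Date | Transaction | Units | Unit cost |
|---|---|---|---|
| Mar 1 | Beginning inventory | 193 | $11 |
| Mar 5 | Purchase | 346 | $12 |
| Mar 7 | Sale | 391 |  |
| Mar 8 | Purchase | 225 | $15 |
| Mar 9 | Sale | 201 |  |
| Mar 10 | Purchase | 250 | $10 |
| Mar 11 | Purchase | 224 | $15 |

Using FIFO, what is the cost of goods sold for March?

COGS = $7,070

Mar 7, 391 sold [FIFO — oldest first]: 193 @ $11 + 198 @ $12 = $4,499
Mar 9, 201 sold [FIFO — oldest first]: 148 @ $12 + 53 @ $15 = $2,571
Total COGS = $4,499 + $2,571 = $7,070
Ending inventory: 172 @ $15 + 250 @ $10 + 224 @ $15 = $8,440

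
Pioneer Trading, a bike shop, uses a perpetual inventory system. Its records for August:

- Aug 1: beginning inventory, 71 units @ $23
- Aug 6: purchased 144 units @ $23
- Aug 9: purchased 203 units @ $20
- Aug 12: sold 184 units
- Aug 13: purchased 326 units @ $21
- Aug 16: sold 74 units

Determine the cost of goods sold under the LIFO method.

Aug 12, 184 sold [LIFO — newest first]: 184 @ $20 = $3,680
Aug 16, 74 sold [LIFO — newest first]: 74 @ $21 = $1,554
Total COGS = $3,680 + $1,554 = $5,234
Ending inventory: 71 @ $23 + 144 @ $23 + 19 @ $20 + 252 @ $21 = $10,617
Check: goods available $15,851 = COGS $5,234 + ending $10,617

COGS = $5,234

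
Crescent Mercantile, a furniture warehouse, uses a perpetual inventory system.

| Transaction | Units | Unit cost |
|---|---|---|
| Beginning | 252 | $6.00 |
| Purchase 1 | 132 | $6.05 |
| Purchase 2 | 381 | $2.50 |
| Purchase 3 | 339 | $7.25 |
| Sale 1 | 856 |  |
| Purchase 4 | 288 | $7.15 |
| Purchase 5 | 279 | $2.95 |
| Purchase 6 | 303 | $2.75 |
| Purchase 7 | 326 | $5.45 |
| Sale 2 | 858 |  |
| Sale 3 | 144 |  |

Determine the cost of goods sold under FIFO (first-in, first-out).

COGS = $9,117.35

Sale 1 (856) [FIFO — oldest first]: 252 @ $6.00 + 132 @ $6.05 + 381 @ $2.50 + 91 @ $7.25 = $3,922.85
Sale 2 (858) [FIFO — oldest first]: 248 @ $7.25 + 288 @ $7.15 + 279 @ $2.95 + 43 @ $2.75 = $4,798.50
Sale 3 (144) [FIFO — oldest first]: 144 @ $2.75 = $396.00
Total COGS = $3,922.85 + $4,798.50 + $396.00 = $9,117.35
Ending inventory: 116 @ $2.75 + 326 @ $5.45 = $2,095.70
Check: goods available $11,213.05 = COGS $9,117.35 + ending $2,095.70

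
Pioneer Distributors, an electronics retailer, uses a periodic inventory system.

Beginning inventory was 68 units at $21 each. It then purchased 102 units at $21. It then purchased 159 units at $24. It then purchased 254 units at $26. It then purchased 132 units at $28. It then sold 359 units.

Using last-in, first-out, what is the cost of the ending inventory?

Ending inventory = $8,088

Sale 1 (359) [LIFO — newest first]: 132 @ $28 + 227 @ $26 = $9,598
Ending inventory: 68 @ $21 + 102 @ $21 + 159 @ $24 + 27 @ $26 = $8,088
Check: goods available $17,686 = COGS $9,598 + ending $8,088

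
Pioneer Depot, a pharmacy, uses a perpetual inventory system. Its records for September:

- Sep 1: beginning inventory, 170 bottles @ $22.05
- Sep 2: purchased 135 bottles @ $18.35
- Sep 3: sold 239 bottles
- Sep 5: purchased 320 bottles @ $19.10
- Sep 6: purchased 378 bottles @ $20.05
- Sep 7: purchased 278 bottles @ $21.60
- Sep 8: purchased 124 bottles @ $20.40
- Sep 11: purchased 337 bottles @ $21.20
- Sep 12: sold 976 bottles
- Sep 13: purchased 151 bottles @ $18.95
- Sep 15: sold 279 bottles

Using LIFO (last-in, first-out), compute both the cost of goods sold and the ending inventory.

Sep 3, 239 sold [LIFO — newest first]: 135 @ $18.35 + 104 @ $22.05 = $4,770.45
Sep 12, 976 sold [LIFO — newest first]: 337 @ $21.20 + 124 @ $20.40 + 278 @ $21.60 + 237 @ $20.05 = $20,430.65
Sep 15, 279 sold [LIFO — newest first]: 151 @ $18.95 + 128 @ $20.05 = $5,427.85
Total COGS = $4,770.45 + $20,430.65 + $5,427.85 = $30,628.95
Ending inventory: 66 @ $22.05 + 320 @ $19.10 + 13 @ $20.05 = $7,827.95

COGS = $30,628.95; ending inventory = $7,827.95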